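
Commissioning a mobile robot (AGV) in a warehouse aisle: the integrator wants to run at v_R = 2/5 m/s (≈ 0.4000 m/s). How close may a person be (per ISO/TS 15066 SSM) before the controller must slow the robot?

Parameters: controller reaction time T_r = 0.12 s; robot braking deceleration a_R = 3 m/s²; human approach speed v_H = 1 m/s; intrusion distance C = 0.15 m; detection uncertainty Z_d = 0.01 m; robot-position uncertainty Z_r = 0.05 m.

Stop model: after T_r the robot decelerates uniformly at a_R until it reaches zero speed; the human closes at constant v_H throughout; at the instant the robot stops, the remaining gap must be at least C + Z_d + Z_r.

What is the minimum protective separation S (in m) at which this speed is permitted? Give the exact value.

T_s = v_R/a_R = (2/5)/3 = 0.1333 s
reaction-phase robot travel = 0.4000·0.1200 = 0.0480 m
robot under decel: 0.4000²/(2·3.0000) = 0.0267 m
human closes 1.0000·0.2533 = 0.2533 m
residual clearance needed = 0.1500+0.0100+0.0500 = 0.2100 m
S_min ≈ 0.0480+0.0267+0.2533+0.2100  ⇒  S_min = 269/500 m

S_min = 269/500 m = 0.5380 m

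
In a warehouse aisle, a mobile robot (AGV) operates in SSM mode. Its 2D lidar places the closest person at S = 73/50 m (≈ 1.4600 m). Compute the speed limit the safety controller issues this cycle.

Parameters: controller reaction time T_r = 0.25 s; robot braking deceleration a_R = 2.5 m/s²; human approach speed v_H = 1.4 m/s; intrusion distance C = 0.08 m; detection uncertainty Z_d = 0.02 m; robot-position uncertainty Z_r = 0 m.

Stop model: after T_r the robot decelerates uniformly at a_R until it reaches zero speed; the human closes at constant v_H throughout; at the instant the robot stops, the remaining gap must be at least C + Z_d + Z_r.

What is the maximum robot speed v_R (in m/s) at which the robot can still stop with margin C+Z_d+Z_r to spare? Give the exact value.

quadratic (1/5)·v² + (81/100)·v + (-101/100) = 0
  disc = (81/100)² − 4·(1/5)·(-101/100) = 14641/10000 ; √disc = 121/100
  v_R = (−(81/100) + 121/100) / (2·(1/5)) = 1 m/s
check:
stop time T_s = 1/(5/2) = 0.4000 s
robot covers v_R·T_r = 1.0000·0.2500 = 0.2500 m before braking
robot under decel: 1.0000²/(2·2.5000) = 0.2000 m
human closes 1.4000·0.6500 = 0.9100 m
residual clearance needed = 0.0800+0.0200+0.0000 = 0.1000 m
sum ≈ 0.2500+0.2000+0.9100+0.1000 ≈ 1.4600 m = S ✓

v_R_max = 1 m/s = 1.0000 m/s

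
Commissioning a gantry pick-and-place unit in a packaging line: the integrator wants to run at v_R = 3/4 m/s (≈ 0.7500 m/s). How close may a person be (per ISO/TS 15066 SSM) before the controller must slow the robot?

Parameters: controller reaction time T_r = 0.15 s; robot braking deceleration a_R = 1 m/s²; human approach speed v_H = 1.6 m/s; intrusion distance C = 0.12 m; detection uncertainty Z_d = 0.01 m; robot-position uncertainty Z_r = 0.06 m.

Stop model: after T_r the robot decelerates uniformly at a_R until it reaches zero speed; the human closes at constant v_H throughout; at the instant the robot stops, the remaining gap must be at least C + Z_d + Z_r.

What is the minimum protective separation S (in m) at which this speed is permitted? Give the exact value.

S_min = 1619/800 m = 2.0238 m

T_s = v_R/a_R = (3/4)/1 = 0.7500 s
robot in T_r: 0.7500·0.1500 = 0.1125 m
robot covers 0.7500·0.7500 − ½·1.0000·0.7500² = 0.2812 m while stopping
human over T_r+T_s: 1.6000·(0.1500+0.7500) = 1.4400 m
residual clearance needed = 0.1200+0.0100+0.0600 = 0.1900 m
S_min ≈ 0.1125+0.2812+1.4400+0.1900  ⇒  S_min = 1619/800 m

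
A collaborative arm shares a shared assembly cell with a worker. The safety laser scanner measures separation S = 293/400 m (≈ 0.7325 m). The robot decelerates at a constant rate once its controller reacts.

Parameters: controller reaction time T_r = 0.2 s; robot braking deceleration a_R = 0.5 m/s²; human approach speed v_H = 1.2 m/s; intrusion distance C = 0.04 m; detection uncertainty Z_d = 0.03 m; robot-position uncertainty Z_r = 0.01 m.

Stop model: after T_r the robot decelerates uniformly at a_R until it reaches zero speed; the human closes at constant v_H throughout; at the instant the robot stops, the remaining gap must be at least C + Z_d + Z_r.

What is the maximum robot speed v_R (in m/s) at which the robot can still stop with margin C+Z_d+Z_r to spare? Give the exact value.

at the boundary: (1)·v² + (13/5)·v + (-33/80) = 0
  disc = (13/5)² − 4·(1)·(-33/80) = 841/100 ; √disc = 29/10
  v_R = (−(13/5) + 29/10) / (2·(1)) = 3/20 m/s
check:
T_s = v_R/a_R = (3/20)/(1/2) = 0.3000 s
robot in T_r: 0.1500·0.2000 = 0.0300 m
braking distance = 0.1500²/(2·0.5000) = 0.0225 m
human over T_r+T_s: 1.2000·(0.2000+0.3000) = 0.6000 m
C+Z_d+Z_r = 0.0400+0.0300+0.0100 = 0.0800 m
sum ≈ 0.0300+0.0225+0.6000+0.0800 ≈ 0.7325 m = S ✓

v_R_max = 3/20 m/s = 0.1500 m/s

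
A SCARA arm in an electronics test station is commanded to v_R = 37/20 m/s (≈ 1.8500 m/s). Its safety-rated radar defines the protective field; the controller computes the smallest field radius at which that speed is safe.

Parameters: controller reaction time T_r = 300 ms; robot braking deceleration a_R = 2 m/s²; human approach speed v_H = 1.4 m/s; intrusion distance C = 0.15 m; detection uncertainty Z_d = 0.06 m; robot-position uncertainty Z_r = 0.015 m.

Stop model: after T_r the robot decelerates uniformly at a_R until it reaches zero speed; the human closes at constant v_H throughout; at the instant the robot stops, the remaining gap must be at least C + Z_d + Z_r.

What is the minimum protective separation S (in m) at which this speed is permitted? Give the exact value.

T_s = v_R/a_R = (37/20)/2 = 0.9250 s
robot in T_r: 1.8500·0.3000 = 0.5550 m
braking distance = 1.8500²/(2·2.0000) = 0.8556 m
human over T_r+T_s: 1.4000·(0.3000+0.9250) = 1.7150 m
residual clearance needed = 0.1500+0.0600+0.0150 = 0.2250 m
S_min ≈ 0.5550+0.8556+1.7150+0.2250  ⇒  S_min = 5361/1600 m

S_min = 5361/1600 m = 3.3506 m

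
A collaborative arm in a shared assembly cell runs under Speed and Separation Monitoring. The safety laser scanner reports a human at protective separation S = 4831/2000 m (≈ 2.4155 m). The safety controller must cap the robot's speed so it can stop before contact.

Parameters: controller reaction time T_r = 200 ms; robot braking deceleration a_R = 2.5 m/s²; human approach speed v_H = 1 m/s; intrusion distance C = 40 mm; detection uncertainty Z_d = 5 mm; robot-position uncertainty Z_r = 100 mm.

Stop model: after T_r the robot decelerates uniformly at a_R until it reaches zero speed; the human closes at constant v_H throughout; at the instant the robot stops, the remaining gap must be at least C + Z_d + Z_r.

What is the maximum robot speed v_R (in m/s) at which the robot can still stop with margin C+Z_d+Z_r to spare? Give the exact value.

collect terms ⇒ (1/5)·v_R² + (3/5)·v_R + (-4141/2000) = 0
  disc = (3/5)² − 4·(1/5)·(-4141/2000) = 5041/2500 ; √disc = 71/50
  v_R = (−(3/5) + 71/50) / (2·(1/5)) = 41/20 m/s
check:
T_s = v_R/a_R = (41/20)/(5/2) = 0.8200 s
robot covers v_R·T_r = 2.0500·0.2000 = 0.4100 m before braking
braking distance = 2.0500²/(2·2.5000) = 0.8405 m
human over T_r+T_s: 1.0000·(0.2000+0.8200) = 1.0200 m
C+Z_d+Z_r = 0.0400+0.0050+0.1000 = 0.1450 m
sum ≈ 0.4100+0.8405+1.0200+0.1450 ≈ 2.4155 m = S ✓

v_R_max = 41/20 m/s = 2.0500 m/s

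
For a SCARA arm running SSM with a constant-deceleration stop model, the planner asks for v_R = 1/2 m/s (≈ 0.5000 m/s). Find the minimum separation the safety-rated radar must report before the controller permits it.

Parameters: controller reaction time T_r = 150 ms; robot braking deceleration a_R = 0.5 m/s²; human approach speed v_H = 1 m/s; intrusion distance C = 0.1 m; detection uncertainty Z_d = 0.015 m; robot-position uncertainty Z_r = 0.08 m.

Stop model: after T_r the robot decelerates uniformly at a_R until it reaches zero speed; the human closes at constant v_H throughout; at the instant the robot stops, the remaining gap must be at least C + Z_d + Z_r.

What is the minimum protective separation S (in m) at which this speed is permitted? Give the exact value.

S_min = 167/100 m = 1.6700 m

braking lasts T_s = (1/2)/(1/2) = 1.0000 s
robot covers v_R·T_r = 0.5000·0.1500 = 0.0750 m before braking
robot under decel: 0.5000²/(2·0.5000) = 0.2500 m
human over T_r+T_s: 1.0000·(0.1500+1.0000) = 1.1500 m
C+Z_d+Z_r = 0.1000+0.0150+0.0800 = 0.1950 m
S_min ≈ 0.0750+0.2500+1.1500+0.1950  ⇒  S_min = 167/100 m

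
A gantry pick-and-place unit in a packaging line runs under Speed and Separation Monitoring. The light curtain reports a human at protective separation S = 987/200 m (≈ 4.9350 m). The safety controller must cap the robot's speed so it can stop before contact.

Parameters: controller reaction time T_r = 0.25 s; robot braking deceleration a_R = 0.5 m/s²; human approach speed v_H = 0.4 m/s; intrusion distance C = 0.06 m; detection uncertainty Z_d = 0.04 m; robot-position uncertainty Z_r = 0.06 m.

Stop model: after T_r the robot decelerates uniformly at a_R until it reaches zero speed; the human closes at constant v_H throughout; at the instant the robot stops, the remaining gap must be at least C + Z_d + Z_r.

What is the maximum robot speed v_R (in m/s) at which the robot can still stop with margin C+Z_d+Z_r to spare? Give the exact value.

v_R_max = 17/10 m/s = 1.7000 m/s

collect terms ⇒ (1)·v_R² + (21/20)·v_R + (-187/40) = 0
  disc = (21/20)² − 4·(1)·(-187/40) = 7921/400 ; √disc = 89/20
  v_R = (−(21/20) + 89/20) / (2·(1)) = 17/10 m/s
check:
stop time T_s = (17/10)/(1/2) = 3.4000 s
reaction-phase robot travel = 1.7000·0.2500 = 0.4250 m
robot covers 1.7000·3.4000 − ½·0.5000·3.4000² = 2.8900 m while stopping
person approaches 0.4000·(0.2500+3.4000) = 1.4600 m
C+Z_d+Z_r = 0.0600+0.0400+0.0600 = 0.1600 m
sum ≈ 0.4250+2.8900+1.4600+0.1600 ≈ 4.9350 m = S ✓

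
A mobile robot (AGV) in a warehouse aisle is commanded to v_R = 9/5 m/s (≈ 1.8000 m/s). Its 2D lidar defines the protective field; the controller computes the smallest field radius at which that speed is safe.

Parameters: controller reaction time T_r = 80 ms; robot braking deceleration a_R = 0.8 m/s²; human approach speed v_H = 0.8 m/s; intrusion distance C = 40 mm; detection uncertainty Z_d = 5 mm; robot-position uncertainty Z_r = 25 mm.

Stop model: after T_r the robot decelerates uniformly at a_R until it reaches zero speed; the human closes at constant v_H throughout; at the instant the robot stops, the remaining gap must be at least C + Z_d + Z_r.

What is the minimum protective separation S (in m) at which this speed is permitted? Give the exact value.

S_min = 4103/1000 m = 4.1030 m

T_s = v_R/a_R = (9/5)/(4/5) = 2.2500 s
robot in T_r: 1.8000·0.0800 = 0.1440 m
robot covers 1.8000·2.2500 − ½·0.8000·2.2500² = 2.0250 m while stopping
human closes 0.8000·2.3300 = 1.8640 m
margins: 0.0400+0.0050+0.0250 = 0.0700 m
S_min ≈ 0.1440+2.0250+1.8640+0.0700  ⇒  S_min = 4103/1000 m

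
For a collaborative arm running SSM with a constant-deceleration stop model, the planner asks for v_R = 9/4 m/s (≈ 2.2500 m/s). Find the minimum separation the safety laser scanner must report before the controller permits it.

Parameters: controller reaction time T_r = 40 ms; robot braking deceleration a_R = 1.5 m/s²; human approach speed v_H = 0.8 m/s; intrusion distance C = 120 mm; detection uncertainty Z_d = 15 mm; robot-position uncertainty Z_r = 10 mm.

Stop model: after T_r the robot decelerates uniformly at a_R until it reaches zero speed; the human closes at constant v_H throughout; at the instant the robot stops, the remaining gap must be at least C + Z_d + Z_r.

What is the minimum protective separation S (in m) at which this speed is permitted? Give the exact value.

stop time T_s = (9/4)/(3/2) = 1.5000 s
robot covers v_R·T_r = 2.2500·0.0400 = 0.0900 m before braking
robot under decel: 2.2500²/(2·1.5000) = 1.6875 m
person approaches 0.8000·(0.0400+1.5000) = 1.2320 m
residual clearance needed = 0.1200+0.0150+0.0100 = 0.1450 m
S_min ≈ 0.0900+1.6875+1.2320+0.1450  ⇒  S_min = 6309/2000 m

S_min = 6309/2000 m = 3.1545 m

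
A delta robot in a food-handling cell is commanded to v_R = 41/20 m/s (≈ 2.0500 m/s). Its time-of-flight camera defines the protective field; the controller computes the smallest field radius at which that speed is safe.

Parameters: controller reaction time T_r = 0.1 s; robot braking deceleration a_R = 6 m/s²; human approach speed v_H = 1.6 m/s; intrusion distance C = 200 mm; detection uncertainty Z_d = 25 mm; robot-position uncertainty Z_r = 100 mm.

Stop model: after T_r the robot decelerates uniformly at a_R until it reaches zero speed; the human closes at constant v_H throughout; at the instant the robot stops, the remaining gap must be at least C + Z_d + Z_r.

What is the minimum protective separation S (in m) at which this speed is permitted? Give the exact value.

braking lasts T_s = (41/20)/6 = 0.3417 s
robot in T_r: 2.0500·0.1000 = 0.2050 m
robot under decel: 2.0500²/(2·6.0000) = 0.3502 m
person approaches 1.6000·(0.1000+0.3417) = 0.7067 m
residual clearance needed = 0.2000+0.0250+0.1000 = 0.3250 m
S_min ≈ 0.2050+0.3502+0.7067+0.3250  ⇒  S_min = 2539/1600 m

S_min = 2539/1600 m = 1.5869 m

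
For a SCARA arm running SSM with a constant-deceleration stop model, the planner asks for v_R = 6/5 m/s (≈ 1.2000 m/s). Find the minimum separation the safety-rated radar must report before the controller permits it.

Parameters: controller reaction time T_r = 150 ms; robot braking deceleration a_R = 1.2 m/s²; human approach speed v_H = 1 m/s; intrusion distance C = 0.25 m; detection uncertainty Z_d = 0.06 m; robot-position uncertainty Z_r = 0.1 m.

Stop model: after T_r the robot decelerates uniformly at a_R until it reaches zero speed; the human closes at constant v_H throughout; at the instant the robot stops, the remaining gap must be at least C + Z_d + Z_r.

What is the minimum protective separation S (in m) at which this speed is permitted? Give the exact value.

braking lasts T_s = (6/5)/(6/5) = 1.0000 s
robot covers v_R·T_r = 1.2000·0.1500 = 0.1800 m before braking
robot under decel: 1.2000²/(2·1.2000) = 0.6000 m
person approaches 1.0000·(0.1500+1.0000) = 1.1500 m
margins: 0.2500+0.0600+0.1000 = 0.4100 m
S_min ≈ 0.1800+0.6000+1.1500+0.4100  ⇒  S_min = 117/50 m

S_min = 117/50 m = 2.3400 m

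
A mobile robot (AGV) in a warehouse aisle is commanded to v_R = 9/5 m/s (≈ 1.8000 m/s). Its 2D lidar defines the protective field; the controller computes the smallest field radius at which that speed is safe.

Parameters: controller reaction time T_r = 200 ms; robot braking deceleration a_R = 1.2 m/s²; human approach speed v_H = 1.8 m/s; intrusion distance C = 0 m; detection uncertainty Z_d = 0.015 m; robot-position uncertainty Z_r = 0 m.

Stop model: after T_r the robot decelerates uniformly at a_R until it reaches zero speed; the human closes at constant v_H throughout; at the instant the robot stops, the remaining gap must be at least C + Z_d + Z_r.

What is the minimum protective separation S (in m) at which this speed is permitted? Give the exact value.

S_min = 957/200 m = 4.7850 m

stop time T_s = (9/5)/(6/5) = 1.5000 s
robot in T_r: 1.8000·0.2000 = 0.3600 m
robot under decel: 1.8000²/(2·1.2000) = 1.3500 m
human closes 1.8000·1.7000 = 3.0600 m
C+Z_d+Z_r = 0.0000+0.0150+0.0000 = 0.0150 m
S_min ≈ 0.3600+1.3500+3.0600+0.0150  ⇒  S_min = 957/200 m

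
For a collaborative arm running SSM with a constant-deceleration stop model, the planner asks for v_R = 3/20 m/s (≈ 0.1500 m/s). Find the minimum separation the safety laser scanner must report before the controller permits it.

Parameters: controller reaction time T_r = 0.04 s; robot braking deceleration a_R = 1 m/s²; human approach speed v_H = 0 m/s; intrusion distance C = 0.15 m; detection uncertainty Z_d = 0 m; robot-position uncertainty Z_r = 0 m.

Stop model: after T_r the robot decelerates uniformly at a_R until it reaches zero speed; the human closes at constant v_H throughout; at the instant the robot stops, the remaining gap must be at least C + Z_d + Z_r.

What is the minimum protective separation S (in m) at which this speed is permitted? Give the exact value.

S_min = 669/4000 m = 0.1673 m

braking lasts T_s = (3/20)/1 = 0.1500 s
robot covers v_R·T_r = 0.1500·0.0400 = 0.0060 m before braking
braking distance = 0.1500²/(2·1.0000) = 0.0112 m
person approaches 0.0000·(0.0400+0.1500) = 0.0000 m
C+Z_d+Z_r = 0.1500+0.0000+0.0000 = 0.1500 m
S_min ≈ 0.0060+0.0112+0.0000+0.1500  ⇒  S_min = 669/4000 m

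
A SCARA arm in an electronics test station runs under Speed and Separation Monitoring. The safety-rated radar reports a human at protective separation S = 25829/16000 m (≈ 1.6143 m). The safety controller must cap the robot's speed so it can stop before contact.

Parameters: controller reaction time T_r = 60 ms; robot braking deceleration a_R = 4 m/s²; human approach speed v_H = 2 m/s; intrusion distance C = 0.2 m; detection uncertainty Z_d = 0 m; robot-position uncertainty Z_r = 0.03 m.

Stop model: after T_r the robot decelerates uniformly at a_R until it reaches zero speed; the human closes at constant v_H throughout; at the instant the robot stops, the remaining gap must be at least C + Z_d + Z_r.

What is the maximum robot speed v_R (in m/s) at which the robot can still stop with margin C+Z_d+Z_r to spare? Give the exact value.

quadratic (1/8)·v² + (14/25)·v + (-20229/16000) = 0
  disc = (14/25)² − 4·(1/8)·(-20229/16000) = 151321/160000 ; √disc = 389/400
  v_R = (−(14/25) + 389/400) / (2·(1/8)) = 33/20 m/s
check:
braking lasts T_s = (33/20)/4 = 0.4125 s
robot in T_r: 1.6500·0.0600 = 0.0990 m
robot under decel: 1.6500²/(2·4.0000) = 0.3403 m
human closes 2.0000·0.4725 = 0.9450 m
margins: 0.2000+0.0000+0.0300 = 0.2300 m
sum ≈ 0.0990+0.3403+0.9450+0.2300 ≈ 1.6143 m = S ✓

v_R_max = 33/20 m/s = 1.6500 m/s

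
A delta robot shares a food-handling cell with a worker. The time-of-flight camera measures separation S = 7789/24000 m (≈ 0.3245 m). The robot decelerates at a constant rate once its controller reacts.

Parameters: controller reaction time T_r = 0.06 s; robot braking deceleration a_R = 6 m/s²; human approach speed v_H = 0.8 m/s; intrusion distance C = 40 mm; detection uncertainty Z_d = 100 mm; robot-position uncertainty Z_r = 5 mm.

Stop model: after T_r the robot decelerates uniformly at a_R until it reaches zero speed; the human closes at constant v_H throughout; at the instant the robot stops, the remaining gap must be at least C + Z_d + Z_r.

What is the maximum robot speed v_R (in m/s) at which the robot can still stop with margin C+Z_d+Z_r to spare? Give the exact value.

quadratic (1/12)·v² + (29/150)·v + (-3157/24000) = 0
  disc = (29/150)² − 4·(1/12)·(-3157/24000) = 3249/40000 ; √disc = 57/200
  v_R = (−(29/150) + 57/200) / (2·(1/12)) = 11/20 m/s
check:
braking lasts T_s = (11/20)/6 = 0.0917 s
robot in T_r: 0.5500·0.0600 = 0.0330 m
braking distance = 0.5500²/(2·6.0000) = 0.0252 m
person approaches 0.8000·(0.0600+0.0917) = 0.1213 m
margins: 0.0400+0.1000+0.0050 = 0.1450 m
sum ≈ 0.0330+0.0252+0.1213+0.1450 ≈ 0.3245 m = S ✓

v_R_max = 11/20 m/s = 0.5500 m/s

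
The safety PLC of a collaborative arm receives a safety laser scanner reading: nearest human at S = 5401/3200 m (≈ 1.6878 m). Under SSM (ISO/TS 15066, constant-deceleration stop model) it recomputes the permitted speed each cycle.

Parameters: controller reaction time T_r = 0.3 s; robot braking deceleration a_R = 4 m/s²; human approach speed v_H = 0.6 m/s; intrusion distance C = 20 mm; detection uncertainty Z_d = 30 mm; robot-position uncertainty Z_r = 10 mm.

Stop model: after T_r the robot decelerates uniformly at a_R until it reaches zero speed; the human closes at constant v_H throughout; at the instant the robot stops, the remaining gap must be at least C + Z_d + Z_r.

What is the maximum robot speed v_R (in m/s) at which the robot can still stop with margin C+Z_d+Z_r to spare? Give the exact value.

collect terms ⇒ (1/8)·v_R² + (9/20)·v_R + (-4633/3200) = 0
  disc = (9/20)² − 4·(1/8)·(-4633/3200) = 5929/6400 ; √disc = 77/80
  v_R = (−(9/20) + 77/80) / (2·(1/8)) = 41/20 m/s
check:
stop time T_s = (41/20)/4 = 0.5125 s
robot in T_r: 2.0500·0.3000 = 0.6150 m
braking distance = 2.0500²/(2·4.0000) = 0.5253 m
human over T_r+T_s: 0.6000·(0.3000+0.5125) = 0.4875 m
residual clearance needed = 0.0200+0.0300+0.0100 = 0.0600 m
sum ≈ 0.6150+0.5253+0.4875+0.0600 ≈ 1.6878 m = S ✓

v_R_max = 41/20 m/s = 2.0500 m/s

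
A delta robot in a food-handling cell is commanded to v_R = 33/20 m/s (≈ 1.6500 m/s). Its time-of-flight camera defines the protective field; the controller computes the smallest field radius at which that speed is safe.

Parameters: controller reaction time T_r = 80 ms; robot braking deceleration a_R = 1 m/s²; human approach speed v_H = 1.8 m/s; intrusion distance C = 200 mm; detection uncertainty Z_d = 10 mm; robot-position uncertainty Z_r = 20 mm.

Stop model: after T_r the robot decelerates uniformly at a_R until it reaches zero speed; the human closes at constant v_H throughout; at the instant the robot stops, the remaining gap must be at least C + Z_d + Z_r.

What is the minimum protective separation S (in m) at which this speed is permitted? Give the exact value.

S_min = 19349/4000 m = 4.8373 m

stop time T_s = (33/20)/1 = 1.6500 s
reaction-phase robot travel = 1.6500·0.0800 = 0.1320 m
robot covers 1.6500·1.6500 − ½·1.0000·1.6500² = 1.3613 m while stopping
human closes 1.8000·1.7300 = 3.1140 m
C+Z_d+Z_r = 0.2000+0.0100+0.0200 = 0.2300 m
S_min ≈ 0.1320+1.3613+3.1140+0.2300  ⇒  S_min = 19349/4000 m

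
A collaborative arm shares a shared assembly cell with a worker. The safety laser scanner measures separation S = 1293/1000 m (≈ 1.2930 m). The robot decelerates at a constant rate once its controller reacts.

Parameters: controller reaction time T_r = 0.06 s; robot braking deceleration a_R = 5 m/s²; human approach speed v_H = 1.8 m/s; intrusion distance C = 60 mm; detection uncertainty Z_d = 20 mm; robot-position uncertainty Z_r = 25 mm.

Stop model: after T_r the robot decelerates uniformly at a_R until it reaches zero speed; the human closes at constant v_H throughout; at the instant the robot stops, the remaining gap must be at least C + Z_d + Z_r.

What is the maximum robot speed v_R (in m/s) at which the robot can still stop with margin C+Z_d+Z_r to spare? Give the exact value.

v_R_max = 9/5 m/s = 1.8000 m/s

collect terms ⇒ (1/10)·v_R² + (21/50)·v_R + (-27/25) = 0
  disc = (21/50)² − 4·(1/10)·(-27/25) = 1521/2500 ; √disc = 39/50
  v_R = (−(21/50) + 39/50) / (2·(1/10)) = 9/5 m/s
check:
T_s = v_R/a_R = (9/5)/5 = 0.3600 s
robot covers v_R·T_r = 1.8000·0.0600 = 0.1080 m before braking
robot under decel: 1.8000²/(2·5.0000) = 0.3240 m
human over T_r+T_s: 1.8000·(0.0600+0.3600) = 0.7560 m
residual clearance needed = 0.0600+0.0200+0.0250 = 0.1050 m
sum ≈ 0.1080+0.3240+0.7560+0.1050 ≈ 1.2930 m = S ✓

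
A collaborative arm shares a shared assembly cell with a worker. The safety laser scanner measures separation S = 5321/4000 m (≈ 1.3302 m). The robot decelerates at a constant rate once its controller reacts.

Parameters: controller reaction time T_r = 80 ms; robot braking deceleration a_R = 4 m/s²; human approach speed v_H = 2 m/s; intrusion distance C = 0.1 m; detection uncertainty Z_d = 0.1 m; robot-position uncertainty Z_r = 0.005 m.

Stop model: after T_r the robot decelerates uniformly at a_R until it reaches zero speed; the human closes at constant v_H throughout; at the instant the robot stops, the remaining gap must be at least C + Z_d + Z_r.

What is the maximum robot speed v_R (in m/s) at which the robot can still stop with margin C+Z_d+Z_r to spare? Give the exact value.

quadratic (1/8)·v² + (29/50)·v + (-3861/4000) = 0
  disc = (29/50)² − 4·(1/8)·(-3861/4000) = 32761/40000 ; √disc = 181/200
  v_R = (−(29/50) + 181/200) / (2·(1/8)) = 13/10 m/s
check:
stop time T_s = (13/10)/4 = 0.3250 s
reaction-phase robot travel = 1.3000·0.0800 = 0.1040 m
robot under decel: 1.3000²/(2·4.0000) = 0.2112 m
human over T_r+T_s: 2.0000·(0.0800+0.3250) = 0.8100 m
margins: 0.1000+0.1000+0.0050 = 0.2050 m
sum ≈ 0.1040+0.2112+0.8100+0.2050 ≈ 1.3302 m = S ✓

v_R_max = 13/10 m/s = 1.3000 m/s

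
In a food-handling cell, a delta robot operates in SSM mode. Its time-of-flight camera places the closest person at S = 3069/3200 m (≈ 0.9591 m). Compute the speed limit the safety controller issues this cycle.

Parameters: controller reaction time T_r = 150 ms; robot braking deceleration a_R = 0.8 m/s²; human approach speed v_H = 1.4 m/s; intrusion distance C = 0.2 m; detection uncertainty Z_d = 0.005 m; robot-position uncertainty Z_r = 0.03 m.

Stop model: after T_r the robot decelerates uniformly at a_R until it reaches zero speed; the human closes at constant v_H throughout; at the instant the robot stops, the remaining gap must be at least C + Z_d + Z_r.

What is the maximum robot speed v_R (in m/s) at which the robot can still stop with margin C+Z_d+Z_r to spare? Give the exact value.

at the boundary: (5/8)·v² + (19/10)·v + (-329/640) = 0
  disc = (19/10)² − 4·(5/8)·(-329/640) = 31329/6400 ; √disc = 177/80
  v_R = (−(19/10) + 177/80) / (2·(5/8)) = 1/4 m/s
check:
stop time T_s = (1/4)/(4/5) = 0.3125 s
robot covers v_R·T_r = 0.2500·0.1500 = 0.0375 m before braking
robot under decel: 0.2500²/(2·0.8000) = 0.0391 m
human over T_r+T_s: 1.4000·(0.1500+0.3125) = 0.6475 m
margins: 0.2000+0.0050+0.0300 = 0.2350 m
sum ≈ 0.0375+0.0391+0.6475+0.2350 ≈ 0.9591 m = S ✓

v_R_max = 1/4 m/s = 0.2500 m/s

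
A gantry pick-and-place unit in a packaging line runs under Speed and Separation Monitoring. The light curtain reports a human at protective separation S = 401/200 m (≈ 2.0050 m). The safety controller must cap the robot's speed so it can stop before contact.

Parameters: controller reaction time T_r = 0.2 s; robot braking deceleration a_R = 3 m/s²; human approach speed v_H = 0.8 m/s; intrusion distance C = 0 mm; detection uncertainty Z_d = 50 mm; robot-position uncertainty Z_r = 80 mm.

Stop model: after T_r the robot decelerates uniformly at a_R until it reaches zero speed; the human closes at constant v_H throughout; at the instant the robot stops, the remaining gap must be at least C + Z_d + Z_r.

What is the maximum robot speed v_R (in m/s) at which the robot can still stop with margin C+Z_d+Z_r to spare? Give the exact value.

at the boundary: (1/6)·v² + (7/15)·v + (-343/200) = 0
  disc = (7/15)² − 4·(1/6)·(-343/200) = 49/36 ; √disc = 7/6
  v_R = (−(7/15) + 7/6) / (2·(1/6)) = 21/10 m/s
check:
T_s = v_R/a_R = (21/10)/3 = 0.7000 s
robot covers v_R·T_r = 2.1000·0.2000 = 0.4200 m before braking
robot under decel: 2.1000²/(2·3.0000) = 0.7350 m
human closes 0.8000·0.9000 = 0.7200 m
margins: 0.0000+0.0500+0.0800 = 0.1300 m
sum ≈ 0.4200+0.7350+0.7200+0.1300 ≈ 2.0050 m = S ✓

v_R_max = 21/10 m/s = 2.1000 m/s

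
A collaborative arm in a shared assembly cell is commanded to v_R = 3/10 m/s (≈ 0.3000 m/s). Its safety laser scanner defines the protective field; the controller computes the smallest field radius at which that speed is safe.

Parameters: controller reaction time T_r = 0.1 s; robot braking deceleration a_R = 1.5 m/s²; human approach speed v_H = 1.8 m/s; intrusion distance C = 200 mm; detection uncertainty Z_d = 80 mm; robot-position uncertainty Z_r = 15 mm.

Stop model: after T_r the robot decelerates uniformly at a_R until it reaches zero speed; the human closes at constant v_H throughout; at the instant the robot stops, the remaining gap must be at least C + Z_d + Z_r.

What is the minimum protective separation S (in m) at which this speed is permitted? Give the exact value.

T_s = v_R/a_R = (3/10)/(3/2) = 0.2000 s
robot in T_r: 0.3000·0.1000 = 0.0300 m
robot covers 0.3000·0.2000 − ½·1.5000·0.2000² = 0.0300 m while stopping
human closes 1.8000·0.3000 = 0.5400 m
residual clearance needed = 0.2000+0.0800+0.0150 = 0.2950 m
S_min ≈ 0.0300+0.0300+0.5400+0.2950  ⇒  S_min = 179/200 m

S_min = 179/200 m = 0.8950 m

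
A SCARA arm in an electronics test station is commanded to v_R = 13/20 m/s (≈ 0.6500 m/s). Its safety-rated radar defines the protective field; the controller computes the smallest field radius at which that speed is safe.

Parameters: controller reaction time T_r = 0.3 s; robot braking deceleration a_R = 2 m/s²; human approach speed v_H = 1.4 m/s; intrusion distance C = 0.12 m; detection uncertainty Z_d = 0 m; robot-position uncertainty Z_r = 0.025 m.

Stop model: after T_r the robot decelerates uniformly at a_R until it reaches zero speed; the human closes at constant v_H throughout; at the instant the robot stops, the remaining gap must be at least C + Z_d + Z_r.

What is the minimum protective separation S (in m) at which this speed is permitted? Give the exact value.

S_min = 2113/1600 m = 1.3206 m

T_s = v_R/a_R = (13/20)/2 = 0.3250 s
robot in T_r: 0.6500·0.3000 = 0.1950 m
robot under decel: 0.6500²/(2·2.0000) = 0.1056 m
human over T_r+T_s: 1.4000·(0.3000+0.3250) = 0.8750 m
margins: 0.1200+0.0000+0.0250 = 0.1450 m
S_min ≈ 0.1950+0.1056+0.8750+0.1450  ⇒  S_min = 2113/1600 m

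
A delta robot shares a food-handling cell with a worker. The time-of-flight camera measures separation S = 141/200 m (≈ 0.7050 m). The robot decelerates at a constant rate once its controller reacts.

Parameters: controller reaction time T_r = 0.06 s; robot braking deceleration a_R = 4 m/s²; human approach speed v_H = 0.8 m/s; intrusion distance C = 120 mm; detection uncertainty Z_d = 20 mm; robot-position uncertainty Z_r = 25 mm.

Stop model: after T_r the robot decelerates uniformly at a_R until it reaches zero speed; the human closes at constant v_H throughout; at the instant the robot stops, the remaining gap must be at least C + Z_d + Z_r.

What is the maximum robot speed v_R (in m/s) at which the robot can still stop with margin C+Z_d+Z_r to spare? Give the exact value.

v_R_max = 6/5 m/s = 1.2000 m/s

quadratic (1/8)·v² + (13/50)·v + (-123/250) = 0
  disc = (13/50)² − 4·(1/8)·(-123/250) = 196/625 ; √disc = 14/25
  v_R = (−(13/50) + 14/25) / (2·(1/8)) = 6/5 m/s
check:
T_s = v_R/a_R = (6/5)/4 = 0.3000 s
reaction-phase robot travel = 1.2000·0.0600 = 0.0720 m
robot under decel: 1.2000²/(2·4.0000) = 0.1800 m
human closes 0.8000·0.3600 = 0.2880 m
margins: 0.1200+0.0200+0.0250 = 0.1650 m
sum ≈ 0.0720+0.1800+0.2880+0.1650 ≈ 0.7050 m = S ✓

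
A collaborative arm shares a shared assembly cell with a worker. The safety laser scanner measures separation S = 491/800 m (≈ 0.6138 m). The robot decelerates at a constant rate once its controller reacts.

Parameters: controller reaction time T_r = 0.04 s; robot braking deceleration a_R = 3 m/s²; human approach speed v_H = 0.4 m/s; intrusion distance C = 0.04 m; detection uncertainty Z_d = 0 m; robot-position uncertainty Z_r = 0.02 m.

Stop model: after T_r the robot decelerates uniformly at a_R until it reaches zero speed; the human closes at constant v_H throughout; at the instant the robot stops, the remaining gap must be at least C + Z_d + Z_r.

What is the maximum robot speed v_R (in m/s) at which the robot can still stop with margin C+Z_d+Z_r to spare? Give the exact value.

collect terms ⇒ (1/6)·v_R² + (13/75)·v_R + (-2151/4000) = 0
  disc = (13/75)² − 4·(1/6)·(-2151/4000) = 34969/90000 ; √disc = 187/300
  v_R = (−(13/75) + 187/300) / (2·(1/6)) = 27/20 m/s
check:
stop time T_s = (27/20)/3 = 0.4500 s
robot in T_r: 1.3500·0.0400 = 0.0540 m
robot under decel: 1.3500²/(2·3.0000) = 0.3038 m
human over T_r+T_s: 0.4000·(0.0400+0.4500) = 0.1960 m
residual clearance needed = 0.0400+0.0000+0.0200 = 0.0600 m
sum ≈ 0.0540+0.3038+0.1960+0.0600 ≈ 0.6138 m = S ✓

v_R_max = 27/20 m/s = 1.3500 m/s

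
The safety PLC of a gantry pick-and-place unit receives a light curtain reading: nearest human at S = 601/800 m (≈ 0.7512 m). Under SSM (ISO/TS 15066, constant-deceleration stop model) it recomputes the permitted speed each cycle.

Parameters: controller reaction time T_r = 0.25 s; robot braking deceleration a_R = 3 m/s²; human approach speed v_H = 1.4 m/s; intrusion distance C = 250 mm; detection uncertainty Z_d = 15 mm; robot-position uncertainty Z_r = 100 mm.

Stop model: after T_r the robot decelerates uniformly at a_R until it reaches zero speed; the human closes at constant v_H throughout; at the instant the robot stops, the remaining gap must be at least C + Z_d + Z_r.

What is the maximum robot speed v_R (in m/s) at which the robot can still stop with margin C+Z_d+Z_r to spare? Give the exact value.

at the boundary: (1/6)·v² + (43/60)·v + (-29/800) = 0
  disc = (43/60)² − 4·(1/6)·(-29/800) = 121/225 ; √disc = 11/15
  v_R = (−(43/60) + 11/15) / (2·(1/6)) = 1/20 m/s
check:
stop time T_s = (1/20)/3 = 0.0167 s
reaction-phase robot travel = 0.0500·0.2500 = 0.0125 m
robot under decel: 0.0500²/(2·3.0000) = 0.0004 m
human over T_r+T_s: 1.4000·(0.2500+0.0167) = 0.3733 m
C+Z_d+Z_r = 0.2500+0.0150+0.1000 = 0.3650 m
sum ≈ 0.0125+0.0004+0.3733+0.3650 ≈ 0.7512 m = S ✓

v_R_max = 1/20 m/s = 0.0500 m/s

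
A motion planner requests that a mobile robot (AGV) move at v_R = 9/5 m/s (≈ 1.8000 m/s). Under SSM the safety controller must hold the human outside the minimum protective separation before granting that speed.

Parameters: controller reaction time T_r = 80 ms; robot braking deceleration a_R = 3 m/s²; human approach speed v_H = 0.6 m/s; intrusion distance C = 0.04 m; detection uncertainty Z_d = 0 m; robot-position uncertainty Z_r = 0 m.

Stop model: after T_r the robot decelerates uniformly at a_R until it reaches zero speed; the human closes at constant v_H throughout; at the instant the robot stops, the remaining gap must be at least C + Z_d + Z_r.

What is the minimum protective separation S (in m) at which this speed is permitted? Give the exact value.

S_min = 283/250 m = 1.1320 m

braking lasts T_s = (9/5)/3 = 0.6000 s
robot in T_r: 1.8000·0.0800 = 0.1440 m
robot covers 1.8000·0.6000 − ½·3.0000·0.6000² = 0.5400 m while stopping
person approaches 0.6000·(0.0800+0.6000) = 0.4080 m
residual clearance needed = 0.0400+0.0000+0.0000 = 0.0400 m
S_min ≈ 0.1440+0.5400+0.4080+0.0400  ⇒  S_min = 283/250 m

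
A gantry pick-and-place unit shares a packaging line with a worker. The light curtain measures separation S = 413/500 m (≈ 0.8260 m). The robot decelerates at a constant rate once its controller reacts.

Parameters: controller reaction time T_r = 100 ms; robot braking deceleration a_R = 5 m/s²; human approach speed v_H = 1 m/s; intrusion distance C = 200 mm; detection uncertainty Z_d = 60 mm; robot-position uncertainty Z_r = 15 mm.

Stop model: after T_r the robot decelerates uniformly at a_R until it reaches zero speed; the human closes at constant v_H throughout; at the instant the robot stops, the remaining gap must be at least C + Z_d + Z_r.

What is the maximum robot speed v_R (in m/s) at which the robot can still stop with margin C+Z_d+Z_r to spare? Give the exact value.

v_R_max = 11/10 m/s = 1.1000 m/s

collect terms ⇒ (1/10)·v_R² + (3/10)·v_R + (-451/1000) = 0
  disc = (3/10)² − 4·(1/10)·(-451/1000) = 169/625 ; √disc = 13/25
  v_R = (−(3/10) + 13/25) / (2·(1/10)) = 11/10 m/s
check:
stop time T_s = (11/10)/5 = 0.2200 s
reaction-phase robot travel = 1.1000·0.1000 = 0.1100 m
robot under decel: 1.1000²/(2·5.0000) = 0.1210 m
person approaches 1.0000·(0.1000+0.2200) = 0.3200 m
C+Z_d+Z_r = 0.2000+0.0600+0.0150 = 0.2750 m
sum ≈ 0.1100+0.1210+0.3200+0.2750 ≈ 0.8260 m = S ✓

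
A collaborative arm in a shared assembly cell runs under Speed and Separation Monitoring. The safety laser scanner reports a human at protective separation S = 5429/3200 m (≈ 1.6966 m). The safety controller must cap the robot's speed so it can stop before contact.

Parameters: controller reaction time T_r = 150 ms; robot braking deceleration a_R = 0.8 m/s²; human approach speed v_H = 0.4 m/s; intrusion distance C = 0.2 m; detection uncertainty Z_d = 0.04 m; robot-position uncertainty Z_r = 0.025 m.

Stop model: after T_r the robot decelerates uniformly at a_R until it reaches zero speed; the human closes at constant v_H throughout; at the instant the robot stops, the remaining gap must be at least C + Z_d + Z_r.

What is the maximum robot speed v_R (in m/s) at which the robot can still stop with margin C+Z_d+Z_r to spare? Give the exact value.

v_R_max = 21/20 m/s = 1.0500 m/s

collect terms ⇒ (5/8)·v_R² + (13/20)·v_R + (-4389/3200) = 0
  disc = (13/20)² − 4·(5/8)·(-4389/3200) = 24649/6400 ; √disc = 157/80
  v_R = (−(13/20) + 157/80) / (2·(5/8)) = 21/20 m/s
check:
stop time T_s = (21/20)/(4/5) = 1.3125 s
reaction-phase robot travel = 1.0500·0.1500 = 0.1575 m
braking distance = 1.0500²/(2·0.8000) = 0.6891 m
human closes 0.4000·1.4625 = 0.5850 m
C+Z_d+Z_r = 0.2000+0.0400+0.0250 = 0.2650 m
sum ≈ 0.1575+0.6891+0.5850+0.2650 ≈ 1.6966 m = S ✓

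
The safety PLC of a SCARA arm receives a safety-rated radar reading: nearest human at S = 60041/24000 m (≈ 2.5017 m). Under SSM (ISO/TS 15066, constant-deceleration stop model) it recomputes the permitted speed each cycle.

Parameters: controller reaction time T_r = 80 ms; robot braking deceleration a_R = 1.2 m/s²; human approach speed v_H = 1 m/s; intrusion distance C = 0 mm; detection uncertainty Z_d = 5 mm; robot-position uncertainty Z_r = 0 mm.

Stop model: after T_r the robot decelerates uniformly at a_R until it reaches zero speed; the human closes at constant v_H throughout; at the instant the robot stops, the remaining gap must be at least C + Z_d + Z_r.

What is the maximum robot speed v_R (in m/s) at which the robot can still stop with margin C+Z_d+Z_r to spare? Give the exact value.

at the boundary: (5/12)·v² + (137/150)·v + (-58001/24000) = 0
  disc = (137/150)² − 4·(5/12)·(-58001/24000) = 194481/40000 ; √disc = 441/200
  v_R = (−(137/150) + 441/200) / (2·(5/12)) = 31/20 m/s
check:
braking lasts T_s = (31/20)/(6/5) = 1.2917 s
robot covers v_R·T_r = 1.5500·0.0800 = 0.1240 m before braking
robot covers 1.5500·1.2917 − ½·1.2000·1.2917² = 1.0010 m while stopping
human over T_r+T_s: 1.0000·(0.0800+1.2917) = 1.3717 m
residual clearance needed = 0.0000+0.0050+0.0000 = 0.0050 m
sum ≈ 0.1240+1.0010+1.3717+0.0050 ≈ 2.5017 m = S ✓

v_R_max = 31/20 m/s = 1.5500 m/s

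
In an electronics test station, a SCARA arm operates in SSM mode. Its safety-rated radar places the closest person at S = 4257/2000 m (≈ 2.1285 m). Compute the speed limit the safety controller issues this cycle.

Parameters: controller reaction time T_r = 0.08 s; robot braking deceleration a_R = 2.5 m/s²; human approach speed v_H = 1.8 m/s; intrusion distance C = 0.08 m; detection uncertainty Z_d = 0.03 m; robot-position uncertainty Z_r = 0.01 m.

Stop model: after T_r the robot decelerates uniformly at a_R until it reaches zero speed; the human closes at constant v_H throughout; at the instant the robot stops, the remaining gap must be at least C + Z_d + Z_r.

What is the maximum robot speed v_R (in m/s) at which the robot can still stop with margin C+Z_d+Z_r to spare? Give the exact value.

collect terms ⇒ (1/5)·v_R² + (4/5)·v_R + (-3729/2000) = 0
  disc = (4/5)² − 4·(1/5)·(-3729/2000) = 5329/2500 ; √disc = 73/50
  v_R = (−(4/5) + 73/50) / (2·(1/5)) = 33/20 m/s
check:
T_s = v_R/a_R = (33/20)/(5/2) = 0.6600 s
robot in T_r: 1.6500·0.0800 = 0.1320 m
braking distance = 1.6500²/(2·2.5000) = 0.5445 m
human closes 1.8000·0.7400 = 1.3320 m
C+Z_d+Z_r = 0.0800+0.0300+0.0100 = 0.1200 m
sum ≈ 0.1320+0.5445+1.3320+0.1200 ≈ 2.1285 m = S ✓

v_R_max = 33/20 m/s = 1.6500 m/s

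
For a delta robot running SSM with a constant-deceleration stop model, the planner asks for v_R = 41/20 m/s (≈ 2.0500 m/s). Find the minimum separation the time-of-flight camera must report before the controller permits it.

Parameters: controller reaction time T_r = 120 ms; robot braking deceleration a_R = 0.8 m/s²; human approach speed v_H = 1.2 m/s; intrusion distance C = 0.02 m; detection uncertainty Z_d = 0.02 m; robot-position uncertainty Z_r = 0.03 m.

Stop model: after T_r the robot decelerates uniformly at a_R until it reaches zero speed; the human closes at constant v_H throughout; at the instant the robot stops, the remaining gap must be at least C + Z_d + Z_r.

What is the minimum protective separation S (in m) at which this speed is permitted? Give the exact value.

S_min = 19717/3200 m = 6.1616 m

stop time T_s = (41/20)/(4/5) = 2.5625 s
robot covers v_R·T_r = 2.0500·0.1200 = 0.2460 m before braking
robot covers 2.0500·2.5625 − ½·0.8000·2.5625² = 2.6266 m while stopping
human over T_r+T_s: 1.2000·(0.1200+2.5625) = 3.2190 m
residual clearance needed = 0.0200+0.0200+0.0300 = 0.0700 m
S_min ≈ 0.2460+2.6266+3.2190+0.0700  ⇒  S_min = 19717/3200 m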